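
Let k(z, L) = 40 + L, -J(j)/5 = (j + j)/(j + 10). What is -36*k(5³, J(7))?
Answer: -21960/17 ≈ -1291.8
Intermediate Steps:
J(j) = -10*j/(10 + j) (J(j) = -5*(j + j)/(j + 10) = -5*2*j/(10 + j) = -10*j/(10 + j))
-36*k(5³, J(7)) = -36*(40 - 10*7/(10 + 7)) = -36*(40 - 10*7/17) = -36*(40 - 10*7*1/17) = -36*(40 - 70/17) = -36*610/17 = -21960/17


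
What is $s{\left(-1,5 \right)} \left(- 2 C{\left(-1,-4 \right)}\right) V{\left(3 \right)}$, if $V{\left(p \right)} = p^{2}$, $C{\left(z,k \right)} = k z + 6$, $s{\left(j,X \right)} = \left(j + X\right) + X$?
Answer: $-1620$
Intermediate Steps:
$s{\left(j,X \right)} = j + 2 X$ ($s{\left(j,X \right)} = \left(X + j\right) + X = j + 2 X$)
$C{\left(z,k \right)} = 6 + k z$
$s{\left(-1,5 \right)} \left(- 2 C{\left(-1,-4 \right)}\right) V{\left(3 \right)} = \left(-1 + 2 \cdot 5\right) \left(- 2 \left(6 - -4\right)\right) 3^{2} = \left(-1 + 10\right) \left(- 2 \left(6 + 4\right)\right) 9 = 9 \left(\left(-2\right) 10\right) 9 = 9 \left(-20\right) 9 = \left(-180\right) 9 = -1620$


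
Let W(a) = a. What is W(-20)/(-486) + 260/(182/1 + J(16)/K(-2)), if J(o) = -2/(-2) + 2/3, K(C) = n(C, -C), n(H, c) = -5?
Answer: 38998/26487 ≈ 1.4723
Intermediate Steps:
K(C) = -5
J(o) = 5/3 (J(o) = -2*(-1/2) + 2*(1/3) = 1 + 2/3 = 5/3)
W(-20)/(-486) + 260/(182/1 + J(16)/K(-2)) = -20/(-486) + 260/(182/1 + (5/3)/(-5)) = -20*(-1/486) + 260/(182*1 + (5/3)*(-1/5)) = 10/243 + 260/(182 - 1/3) = 10/243 + 260/(545/3) = 10/243 + 260*(3/545) = 10/243 + 156/109 = 38998/26487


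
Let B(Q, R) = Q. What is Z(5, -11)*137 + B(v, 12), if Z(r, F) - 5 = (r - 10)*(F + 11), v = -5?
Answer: 680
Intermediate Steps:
Z(r, F) = 5 + (-10 + r)*(11 + F) (Z(r, F) = 5 + (r - 10)*(F + 11) = 5 + (-10 + r)*(11 + F))
Z(5, -11)*137 + B(v, 12) = (-105 - 10*(-11) + 11*5 - 11*5)*137 - 5 = (-105 + 110 + 55 - 55)*137 - 5 = 5*137 - 5 = 685 - 5 = 680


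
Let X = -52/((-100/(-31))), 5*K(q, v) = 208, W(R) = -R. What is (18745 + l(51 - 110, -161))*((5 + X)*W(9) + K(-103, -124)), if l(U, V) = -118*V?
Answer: 133685706/25 ≈ 5.3474e+6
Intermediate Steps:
K(q, v) = 208/5 (K(q, v) = (⅕)*208 = 208/5)
X = -403/25 (X = -52/((-100*(-1/31))) = -52/100/31 = -52*31/100 = -403/25 ≈ -16.120)
(18745 + l(51 - 110, -161))*((5 + X)*W(9) + K(-103, -124)) = (18745 - 118*(-161))*((5 - 403/25)*(-1*9) + 208/5) = (18745 + 18998)*(-278/25*(-9) + 208/5) = 37743*(2502/25 + 208/5) = 37743*(3542/25) = 133685706/25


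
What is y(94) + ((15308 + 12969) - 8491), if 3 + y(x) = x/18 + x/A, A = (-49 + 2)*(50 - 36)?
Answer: 1246649/63 ≈ 19788.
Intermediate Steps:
A = -658 (A = -47*14 = -658)
y(x) = -3 + 160*x/2961 (y(x) = -3 + (x/18 + x/(-658)) = -3 + (x*(1/18) + x*(-1/658)) = -3 + (x/18 - x/658) = -3 + 160*x/2961)
y(94) + ((15308 + 12969) - 8491) = (-3 + (160/2961)*94) + ((15308 + 12969) - 8491) = (-3 + 320/63) + (28277 - 8491) = 131/63 + 19786 = 1246649/63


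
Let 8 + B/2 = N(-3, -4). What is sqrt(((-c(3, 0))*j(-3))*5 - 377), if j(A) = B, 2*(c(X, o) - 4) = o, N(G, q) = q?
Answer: sqrt(103) ≈ 10.149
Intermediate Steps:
c(X, o) = 4 + o/2
B = -24 (B = -16 + 2*(-4) = -16 - 8 = -24)
j(A) = -24
sqrt(((-c(3, 0))*j(-3))*5 - 377) = sqrt((-(4 + (1/2)*0)*(-24))*5 - 377) = sqrt((-(4 + 0)*(-24))*5 - 377) = sqrt((-1*4*(-24))*5 - 377) = sqrt(-4*(-24)*5 - 377) = sqrt(96*5 - 377) = sqrt(480 - 377) = sqrt(103)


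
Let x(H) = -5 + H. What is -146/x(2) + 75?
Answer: 371/3 ≈ 123.67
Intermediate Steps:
-146/x(2) + 75 = -146/(-5 + 2) + 75 = -146/(-3) + 75 = -146*(-⅓) + 75 = 146/3 + 75 = 371/3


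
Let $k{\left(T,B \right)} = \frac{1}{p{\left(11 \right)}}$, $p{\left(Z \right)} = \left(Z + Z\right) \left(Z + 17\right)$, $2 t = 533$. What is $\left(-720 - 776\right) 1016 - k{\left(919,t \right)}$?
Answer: $- \frac{936280577}{616} \approx -1.5199 \cdot 10^{6}$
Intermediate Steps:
$t = \frac{533}{2}$ ($t = \frac{1}{2} \cdot 533 = \frac{533}{2} \approx 266.5$)
$p{\left(Z \right)} = 2 Z \left(17 + Z\right)$
$k{\left(T,B \right)} = \frac{1}{616}$ ($k{\left(T,B \right)} = \frac{1}{2 \cdot 11 \left(17 + 11\right)} = \frac{1}{2 \cdot 11 \cdot 28} = \frac{1}{616}$)
$\left(-720 - 776\right) 1016 - k{\left(919,t \right)} = \left(-720 - 776\right) 1016 - \frac{1}{616} = \left(-1496\right) 1016 - \frac{1}{616} = -1519936 - \frac{1}{616} = - \frac{936280577}{616}$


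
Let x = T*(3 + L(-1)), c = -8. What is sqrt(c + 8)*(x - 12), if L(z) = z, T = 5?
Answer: 0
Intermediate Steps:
x = 10 (x = 5*(3 - 1) = 5*2 = 10)
sqrt(c + 8)*(x - 12) = sqrt(-8 + 8)*(10 - 12) = sqrt(0)*(-2) = 0*(-2) = 0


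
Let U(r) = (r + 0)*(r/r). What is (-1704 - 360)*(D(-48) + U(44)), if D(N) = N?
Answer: 8256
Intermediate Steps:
U(r) = r (U(r) = r*1 = r)
(-1704 - 360)*(D(-48) + U(44)) = (-1704 - 360)*(-48 + 44) = -2064*(-4) = 8256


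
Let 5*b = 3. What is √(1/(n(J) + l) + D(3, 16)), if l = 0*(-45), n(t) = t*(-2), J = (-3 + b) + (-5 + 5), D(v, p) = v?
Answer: √462/12 ≈ 1.7912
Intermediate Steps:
b = ⅗ (b = (⅕)*3 = ⅗ ≈ 0.60000)
J = -12/5 (J = (-3 + ⅗) + (-5 + 5) = -12/5 + 0 = -12/5 ≈ -2.4000)
n(t) = -2*t
l = 0
√(1/(n(J) + l) + D(3, 16)) = √(1/(-2*(-12/5) + 0) + 3) = √(1/(24/5 + 0) + 3) = √(1/(24/5) + 3) = √(5/24 + 3) = √(77/24) = √462/12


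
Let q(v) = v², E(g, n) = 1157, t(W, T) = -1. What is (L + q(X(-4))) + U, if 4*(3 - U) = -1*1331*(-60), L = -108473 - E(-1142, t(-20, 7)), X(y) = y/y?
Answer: -129591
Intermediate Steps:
X(y) = 1
L = -109630 (L = -108473 - 1*1157 = -108473 - 1157 = -109630)
U = -19962 (U = 3 - (-1*1331)*(-60)/4 = 3 - (-1331)*(-60)/4 = 3 - ¼*79860 = 3 - 19965 = -19962)
(L + q(X(-4))) + U = (-109630 + 1²) - 19962 = (-109630 + 1) - 19962 = -109629 - 19962 = -129591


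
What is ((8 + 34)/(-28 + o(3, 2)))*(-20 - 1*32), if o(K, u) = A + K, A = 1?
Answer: 91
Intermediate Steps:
o(K, u) = 1 + K
((8 + 34)/(-28 + o(3, 2)))*(-20 - 1*32) = ((8 + 34)/(-28 + (1 + 3)))*(-20 - 1*32) = (42/(-28 + 4))*(-20 - 32) = (42/(-24))*(-52) = (42*(-1/24))*(-52) = -7/4*(-52) = 91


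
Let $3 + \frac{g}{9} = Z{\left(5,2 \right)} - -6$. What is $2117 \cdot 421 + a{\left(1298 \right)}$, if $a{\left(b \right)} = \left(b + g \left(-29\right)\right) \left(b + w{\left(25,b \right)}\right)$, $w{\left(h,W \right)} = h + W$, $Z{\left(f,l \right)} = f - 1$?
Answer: $-495252$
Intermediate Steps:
$Z{\left(f,l \right)} = -1 + f$ ($Z{\left(f,l \right)} = f - 1 = -1 + f$)
$w{\left(h,W \right)} = W + h$
$g = 63$ ($g = -27 + 9 \left(\left(-1 + 5\right) - -6\right) = -27 + 9 \left(4 + 6\right) = -27 + 9 \cdot 10 = -27 + 90 = 63$)
$a{\left(b \right)} = \left(-1827 + b\right) \left(25 + 2 b\right)$ ($a{\left(b \right)} = \left(b + 63 \left(-29\right)\right) \left(b + \left(b + 25\right)\right) = \left(b - 1827\right) \left(b + \left(25 + b\right)\right) = \left(-1827 + b\right) \left(25 + 2 b\right)$)
$2117 \cdot 421 + a{\left(1298 \right)} = 2117 \cdot 421 - \left(4756117 - 3369608\right) = 891257 - 1386509 = -495252$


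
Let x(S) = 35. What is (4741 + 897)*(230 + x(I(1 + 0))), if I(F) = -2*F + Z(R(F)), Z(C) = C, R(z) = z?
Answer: 1494070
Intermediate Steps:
I(F) = -F (I(F) = -2*F + F = -F)
(4741 + 897)*(230 + x(I(1 + 0))) = (4741 + 897)*(230 + 35) = 5638*265 = 1494070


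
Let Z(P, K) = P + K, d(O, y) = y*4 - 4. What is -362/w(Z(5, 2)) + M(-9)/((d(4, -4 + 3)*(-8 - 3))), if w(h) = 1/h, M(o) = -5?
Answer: -222997/88 ≈ -2534.1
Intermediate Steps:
d(O, y) = -4 + 4*y (d(O, y) = 4*y - 4 = -4 + 4*y)
Z(P, K) = K + P
-362/w(Z(5, 2)) + M(-9)/((d(4, -4 + 3)*(-8 - 3))) = -362/(1/(2 + 5)) - 5*1/((-8 - 3)*(-4 + 4*(-4 + 3))) = -362/(1/7) - 5*(-1/(11*(-4 + 4*(-1)))) = -362/⅐ - 5*(-1/(11*(-4 - 4))) = -362*7 - 5/((-8*(-11))) = -2534 - 5/88 = -222997/88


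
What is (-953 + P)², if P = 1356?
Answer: 162409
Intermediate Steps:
(-953 + P)² = (-953 + 1356)² = 403² = 162409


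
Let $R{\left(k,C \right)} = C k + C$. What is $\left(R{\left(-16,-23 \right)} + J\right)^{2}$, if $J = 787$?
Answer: $1281424$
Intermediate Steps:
$R{\left(k,C \right)} = C + C k$
$\left(R{\left(-16,-23 \right)} + J\right)^{2} = \left(- 23 \left(1 - 16\right) + 787\right)^{2} = \left(\left(-23\right) \left(-15\right) + 787\right)^{2} = \left(345 + 787\right)^{2} = 1132^{2} = 1281424$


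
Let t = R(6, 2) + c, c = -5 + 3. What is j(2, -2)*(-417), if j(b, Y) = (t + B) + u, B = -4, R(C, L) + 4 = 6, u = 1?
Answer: 1251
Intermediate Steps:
R(C, L) = 2 (R(C, L) = -4 + 6 = 2)
c = -2
t = 0 (t = 2 - 2 = 0)
j(b, Y) = -3 (j(b, Y) = (0 - 4) + 1 = -4 + 1 = -3)
j(2, -2)*(-417) = -3*(-417) = 1251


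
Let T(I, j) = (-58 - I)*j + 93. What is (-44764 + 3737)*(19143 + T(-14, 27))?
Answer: -740455296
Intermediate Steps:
T(I, j) = 93 + j*(-58 - I) (T(I, j) = j*(-58 - I) + 93 = 93 + j*(-58 - I))
(-44764 + 3737)*(19143 + T(-14, 27)) = (-44764 + 3737)*(19143 + (93 - 58*27 - 1*(-14)*27)) = -41027*(19143 + (93 - 1566 + 378)) = -41027*(19143 - 1095) = -41027*18048 = -740455296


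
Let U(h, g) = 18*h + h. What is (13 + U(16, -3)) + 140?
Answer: 457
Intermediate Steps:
U(h, g) = 19*h
(13 + U(16, -3)) + 140 = (13 + 19*16) + 140 = (13 + 304) + 140 = 317 + 140 = 457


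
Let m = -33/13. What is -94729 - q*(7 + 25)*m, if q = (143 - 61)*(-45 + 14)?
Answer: -3915829/13 ≈ -3.0122e+5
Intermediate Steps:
m = -33/13 (m = -33*1/13 = -33/13 ≈ -2.5385)
q = -2542 (q = 82*(-31) = -2542)
-94729 - q*(7 + 25)*m = -94729 - (-2542)*(7 + 25)*(-33/13) = -94729 - (-2542)*32*(-33/13) = -94729 - (-2542)*(-1056)/13 = -94729 - 1*2684352/13 = -94729 - 2684352/13 = -3915829/13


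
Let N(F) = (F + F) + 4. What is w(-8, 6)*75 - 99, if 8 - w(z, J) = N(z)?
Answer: 1401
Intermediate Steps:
N(F) = 4 + 2*F (N(F) = 2*F + 4 = 4 + 2*F)
w(z, J) = 4 - 2*z (w(z, J) = 8 - (4 + 2*z) = 8 + (-4 - 2*z) = 4 - 2*z)
w(-8, 6)*75 - 99 = (4 - 2*(-8))*75 - 99 = (4 + 16)*75 - 99 = 20*75 - 99 = 1500 - 99 = 1401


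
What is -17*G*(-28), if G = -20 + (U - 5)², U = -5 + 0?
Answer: 38080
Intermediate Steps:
U = -5
G = 80 (G = -20 + (-5 - 5)² = -20 + (-10)² = -20 + 100 = 80)
-17*G*(-28) = -17*80*(-28) = -1360*(-28) = 38080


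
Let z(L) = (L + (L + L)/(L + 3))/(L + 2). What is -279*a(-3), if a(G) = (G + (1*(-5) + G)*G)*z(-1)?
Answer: 11718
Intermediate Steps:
z(L) = (L + 2*L/(3 + L))/(2 + L) (z(L) = (L + (2*L)/(3 + L))/(2 + L) = (L + 2*L/(3 + L))/(2 + L))
a(G) = -2*G - 2*G*(-5 + G) (a(G) = (G + (1*(-5) + G)*G)*(-(5 - 1)/(6 + (-1)**2 + 5*(-1))) = (G + (-5 + G)*G)*(-1*4/(6 + 1 - 5)) = (G + G*(-5 + G))*(-1*4/2) = (G + G*(-5 + G))*(-1*1/2*4) = (G + G*(-5 + G))*(-2) = -2*G - 2*G*(-5 + G))
-279*a(-3) = -558*(-3)*(4 - 1*(-3)) = -558*(-3)*(4 + 3) = -558*(-3)*7 = -279*(-42) = 11718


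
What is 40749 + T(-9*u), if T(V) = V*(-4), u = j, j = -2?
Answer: 40677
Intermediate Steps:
u = -2
T(V) = -4*V
40749 + T(-9*u) = 40749 - (-36)*(-2) = 40749 - 4*18 = 40749 - 72 = 40677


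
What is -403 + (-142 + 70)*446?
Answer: -32515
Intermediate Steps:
-403 + (-142 + 70)*446 = -403 - 72*446 = -403 - 32112 = -32515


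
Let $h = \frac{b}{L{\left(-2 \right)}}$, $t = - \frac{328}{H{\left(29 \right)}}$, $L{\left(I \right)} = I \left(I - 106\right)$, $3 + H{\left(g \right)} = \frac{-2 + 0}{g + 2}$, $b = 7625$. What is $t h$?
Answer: $\frac{1938275}{513} \approx 3778.3$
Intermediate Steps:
$H{\left(g \right)} = -3 - \frac{2}{2 + g}$ ($H{\left(g \right)} = -3 + \frac{-2 + 0}{g + 2} = -3 - \frac{2}{2 + g}$)
$L{\left(I \right)} = I \left(-106 + I\right)$
$t = \frac{10168}{95}$ ($t = - \frac{328}{\frac{1}{2 + 29} \left(-8 - 87\right)} = - \frac{328}{\frac{1}{31} \left(-8 - 87\right)} = - \frac{328}{\frac{1}{31} \left(-95\right)} = - \frac{328}{- \frac{95}{31}} = \left(-328\right) \left(- \frac{31}{95}\right) = \frac{10168}{95} \approx 107.03$)
$h = \frac{7625}{216}$ ($h = \frac{7625}{\left(-2\right) \left(-106 - 2\right)} = \frac{7625}{\left(-2\right) \left(-108\right)} = \frac{7625}{216} \approx 35.301$)
$t h = \frac{10168}{95} \cdot \frac{7625}{216} = \frac{1938275}{513}$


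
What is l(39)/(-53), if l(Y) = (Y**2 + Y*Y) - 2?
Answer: -3040/53 ≈ -57.359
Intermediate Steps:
l(Y) = -2 + 2*Y**2 (l(Y) = (Y**2 + Y**2) - 2 = 2*Y**2 - 2 = -2 + 2*Y**2)
l(39)/(-53) = (-2 + 2*39**2)/(-53) = (-2 + 2*1521)*(-1/53) = (-2 + 3042)*(-1/53) = 3040*(-1/53) = -3040/53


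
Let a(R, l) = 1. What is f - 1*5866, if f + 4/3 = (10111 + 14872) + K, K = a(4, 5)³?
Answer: 57350/3 ≈ 19117.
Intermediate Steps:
K = 1 (K = 1³ = 1)
f = 74948/3 (f = -4/3 + ((10111 + 14872) + 1) = -4/3 + (24983 + 1) = -4/3 + 24984 = 74948/3 ≈ 24983.)
f - 1*5866 = 74948/3 - 1*5866 = 74948/3 - 5866 = 57350/3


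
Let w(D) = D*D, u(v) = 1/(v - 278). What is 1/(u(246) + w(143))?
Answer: 32/654367 ≈ 4.8902e-5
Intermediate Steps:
u(v) = 1/(-278 + v)
w(D) = D²
1/(u(246) + w(143)) = 1/(1/(-278 + 246) + 143²) = 1/(1/(-32) + 20449) = 1/(-1/32 + 20449) = 1/(654367/32) = 32/654367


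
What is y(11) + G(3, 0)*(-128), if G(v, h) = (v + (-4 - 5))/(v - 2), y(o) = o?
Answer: 779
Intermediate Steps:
G(v, h) = (-9 + v)/(-2 + v) (G(v, h) = (v - 9)/(-2 + v) = (-9 + v)/(-2 + v))
y(11) + G(3, 0)*(-128) = 11 + ((-9 + 3)/(-2 + 3))*(-128) = 11 + (-6/1)*(-128) = 11 + (1*(-6))*(-128) = 11 - 6*(-128) = 11 + 768 = 779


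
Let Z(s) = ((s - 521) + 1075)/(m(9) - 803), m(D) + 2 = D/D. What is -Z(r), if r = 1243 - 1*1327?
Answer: 235/402 ≈ 0.58458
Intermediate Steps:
m(D) = -1 (m(D) = -2 + D/D = -2 + 1 = -1)
r = -84 (r = 1243 - 1327 = -84)
Z(s) = -277/402 - s/804 (Z(s) = ((s - 521) + 1075)/(-1 - 803) = ((-521 + s) + 1075)/(-804) = (554 + s)*(-1/804) = -277/402 - s/804)
-Z(r) = -(-277/402 - 1/804*(-84)) = -(-277/402 + 7/67) = -1*(-235/402) = 235/402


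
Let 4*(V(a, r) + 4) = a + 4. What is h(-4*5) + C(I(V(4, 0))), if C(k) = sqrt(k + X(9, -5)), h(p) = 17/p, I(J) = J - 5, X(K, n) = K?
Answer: -17/20 + sqrt(2) ≈ 0.56421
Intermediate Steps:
V(a, r) = -3 + a/4 (V(a, r) = -4 + (a + 4)/4 = -4 + (4 + a)/4 = -4 + (1 + a/4) = -3 + a/4)
I(J) = -5 + J
C(k) = sqrt(9 + k) (C(k) = sqrt(k + 9) = sqrt(9 + k))
h(-4*5) + C(I(V(4, 0))) = 17/((-4*5)) + sqrt(9 + (-5 + (-3 + (1/4)*4))) = 17/(-20) + sqrt(9 + (-5 + (-3 + 1))) = 17*(-1/20) + sqrt(9 + (-5 - 2)) = -17/20 + sqrt(9 - 7) = -17/20 + sqrt(2)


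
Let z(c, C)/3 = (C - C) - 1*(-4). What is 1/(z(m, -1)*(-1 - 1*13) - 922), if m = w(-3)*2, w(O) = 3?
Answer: -1/1090 ≈ -0.00091743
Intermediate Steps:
m = 6 (m = 3*2 = 6)
z(c, C) = 12 (z(c, C) = 3*((C - C) - 1*(-4)) = 3*(0 + 4) = 3*4 = 12)
1/(z(m, -1)*(-1 - 1*13) - 922) = 1/(12*(-1 - 1*13) - 922) = 1/(12*(-1 - 13) - 922) = 1/(12*(-14) - 922) = 1/(-168 - 922) = 1/(-1090) = -1/1090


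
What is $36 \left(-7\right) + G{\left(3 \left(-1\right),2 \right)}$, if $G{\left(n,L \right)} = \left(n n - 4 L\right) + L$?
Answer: $-249$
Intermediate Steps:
$G{\left(n,L \right)} = n^{2} - 3 L$ ($G{\left(n,L \right)} = \left(n^{2} - 4 L\right) + L = n^{2} - 3 L$)
$36 \left(-7\right) + G{\left(3 \left(-1\right),2 \right)} = 36 \left(-7\right) + \left(\left(3 \left(-1\right)\right)^{2} - 6\right) = -252 - \left(6 - \left(-3\right)^{2}\right) = -252 + \left(9 - 6\right) = -252 + 3 = -249$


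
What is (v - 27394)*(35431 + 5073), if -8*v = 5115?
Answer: -1135463821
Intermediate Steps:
v = -5115/8 (v = -⅛*5115 = -5115/8 ≈ -639.38)
(v - 27394)*(35431 + 5073) = (-5115/8 - 27394)*(35431 + 5073) = -224267/8*40504 = -1135463821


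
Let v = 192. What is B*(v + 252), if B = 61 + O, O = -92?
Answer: -13764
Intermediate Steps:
B = -31 (B = 61 - 92 = -31)
B*(v + 252) = -31*(192 + 252) = -31*444 = -13764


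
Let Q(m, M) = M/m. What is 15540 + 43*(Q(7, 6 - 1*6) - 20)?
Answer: 14680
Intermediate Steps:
15540 + 43*(Q(7, 6 - 1*6) - 20) = 15540 + 43*((6 - 1*6)/7 - 20) = 15540 + 43*((6 - 6)*(⅐) - 20) = 15540 + 43*(0*(⅐) - 20) = 15540 + 43*(0 - 20) = 15540 + 43*(-20) = 15540 - 860 = 14680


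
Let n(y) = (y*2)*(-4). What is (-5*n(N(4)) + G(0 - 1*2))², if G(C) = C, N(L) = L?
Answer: 24964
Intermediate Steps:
n(y) = -8*y (n(y) = (2*y)*(-4) = -8*y)
(-5*n(N(4)) + G(0 - 1*2))² = (-(-40)*4 + (0 - 1*2))² = (-5*(-32) + (0 - 2))² = (160 - 2)² = 158² = 24964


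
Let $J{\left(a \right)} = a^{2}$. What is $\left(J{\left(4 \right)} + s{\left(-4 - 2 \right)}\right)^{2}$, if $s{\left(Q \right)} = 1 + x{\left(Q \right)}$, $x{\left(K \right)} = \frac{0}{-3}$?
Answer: $289$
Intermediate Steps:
$x{\left(K \right)} = 0$ ($x{\left(K \right)} = 0 \left(- \frac{1}{3}\right) = 0$)
$s{\left(Q \right)} = 1$ ($s{\left(Q \right)} = 1 + 0 = 1$)
$\left(J{\left(4 \right)} + s{\left(-4 - 2 \right)}\right)^{2} = \left(4^{2} + 1\right)^{2} = \left(16 + 1\right)^{2} = 17^{2} = 289$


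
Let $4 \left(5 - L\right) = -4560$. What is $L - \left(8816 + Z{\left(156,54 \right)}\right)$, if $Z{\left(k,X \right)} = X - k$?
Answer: $-7569$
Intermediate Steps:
$L = 1145$ ($L = 5 - -1140 = 5 + 1140 = 1145$)
$L - \left(8816 + Z{\left(156,54 \right)}\right) = 1145 - \left(8816 + \left(54 - 156\right)\right) = 1145 - \left(8816 - 102\right) = 1145 - 8714 = -7569$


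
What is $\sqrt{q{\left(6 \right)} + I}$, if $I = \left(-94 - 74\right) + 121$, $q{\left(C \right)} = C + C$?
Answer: $i \sqrt{35} \approx 5.9161 i$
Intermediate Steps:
$q{\left(C \right)} = 2 C$
$I = -47$ ($I = -168 + 121 = -47$)
$\sqrt{q{\left(6 \right)} + I} = \sqrt{2 \cdot 6 - 47} = \sqrt{12 - 47} = \sqrt{-35} = i \sqrt{35}$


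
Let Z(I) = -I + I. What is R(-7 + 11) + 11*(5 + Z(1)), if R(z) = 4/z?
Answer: 56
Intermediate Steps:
Z(I) = 0
R(-7 + 11) + 11*(5 + Z(1)) = 4/(-7 + 11) + 11*(5 + 0) = 4/4 + 11*5 = 4*(¼) + 55 = 1 + 55 = 56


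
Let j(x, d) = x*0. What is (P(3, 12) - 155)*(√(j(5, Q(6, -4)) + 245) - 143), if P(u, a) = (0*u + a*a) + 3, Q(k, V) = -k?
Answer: 1144 - 56*√5 ≈ 1018.8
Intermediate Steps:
j(x, d) = 0
P(u, a) = 3 + a² (P(u, a) = (0 + a²) + 3 = a² + 3 = 3 + a²)
(P(3, 12) - 155)*(√(j(5, Q(6, -4)) + 245) - 143) = ((3 + 12²) - 155)*(√(0 + 245) - 143) = ((3 + 144) - 155)*(√245 - 143) = (147 - 155)*(7*√5 - 143) = -8*(-143 + 7*√5) = 1144 - 56*√5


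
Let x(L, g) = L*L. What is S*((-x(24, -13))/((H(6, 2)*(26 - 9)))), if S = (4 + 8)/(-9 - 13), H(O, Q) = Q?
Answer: 1728/187 ≈ 9.2406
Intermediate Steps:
x(L, g) = L²
S = -6/11 (S = 12/(-22) = 12*(-1/22) = -6/11 ≈ -0.54545)
S*((-x(24, -13))/((H(6, 2)*(26 - 9)))) = -6*(-1*24²)/(11*(2*(26 - 9))) = -6*(-1*576)/(11*(2*17)) = -(-3456)/(11*34) = -6/11*(-288/17) = 1728/187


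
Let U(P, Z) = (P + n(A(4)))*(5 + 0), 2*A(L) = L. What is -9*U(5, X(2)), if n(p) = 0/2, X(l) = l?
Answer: -225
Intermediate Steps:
A(L) = L/2
n(p) = 0 (n(p) = 0*(½) = 0)
U(P, Z) = 5*P (U(P, Z) = (P + 0)*(5 + 0) = P*5 = 5*P)
-9*U(5, X(2)) = -45*5 = -9*25 = -225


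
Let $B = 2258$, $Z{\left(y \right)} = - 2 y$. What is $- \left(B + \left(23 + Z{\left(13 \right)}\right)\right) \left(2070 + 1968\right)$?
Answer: $-9105690$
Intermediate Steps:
$- \left(B + \left(23 + Z{\left(13 \right)}\right)\right) \left(2070 + 1968\right) = - \left(2258 + \left(23 - 26\right)\right) \left(2070 + 1968\right) = - \left(2258 + \left(23 - 26\right)\right) 4038 = - \left(2258 - 3\right) 4038 = - 2255 \cdot 4038 = \left(-1\right) 9105690 = -9105690$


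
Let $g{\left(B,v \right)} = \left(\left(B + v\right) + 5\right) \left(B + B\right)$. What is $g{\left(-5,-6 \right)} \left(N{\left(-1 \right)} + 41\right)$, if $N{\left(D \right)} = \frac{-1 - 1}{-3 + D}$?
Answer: $2490$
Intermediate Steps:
$N{\left(D \right)} = - \frac{2}{-3 + D}$
$g{\left(B,v \right)} = 2 B \left(5 + B + v\right)$ ($g{\left(B,v \right)} = \left(5 + B + v\right) 2 B = 2 B \left(5 + B + v\right)$)
$g{\left(-5,-6 \right)} \left(N{\left(-1 \right)} + 41\right) = 2 \left(-5\right) \left(5 - 5 - 6\right) \left(- \frac{2}{-3 - 1} + 41\right) = 2 \left(-5\right) \left(-6\right) \left(- \frac{2}{-4} + 41\right) = 60 \left(\left(-2\right) \left(- \frac{1}{4}\right) + 41\right) = 60 \left(\frac{1}{2} + 41\right) = 60 \cdot \frac{83}{2} = 2490$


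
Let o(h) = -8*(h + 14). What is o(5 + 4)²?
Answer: 33856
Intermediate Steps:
o(h) = -112 - 8*h (o(h) = -8*(14 + h) = -112 - 8*h)
o(5 + 4)² = (-112 - 8*(5 + 4))² = (-112 - 8*9)² = (-112 - 72)² = (-184)² = 33856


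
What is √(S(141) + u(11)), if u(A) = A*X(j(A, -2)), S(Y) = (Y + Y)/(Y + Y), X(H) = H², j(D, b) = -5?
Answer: 2*√69 ≈ 16.613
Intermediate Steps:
S(Y) = 1 (S(Y) = (2*Y)/((2*Y)) = (2*Y)*(1/(2*Y)) = 1)
u(A) = 25*A (u(A) = A*(-5)² = A*25 = 25*A)
√(S(141) + u(11)) = √(1 + 25*11) = √(1 + 275) = √276 = 2*√69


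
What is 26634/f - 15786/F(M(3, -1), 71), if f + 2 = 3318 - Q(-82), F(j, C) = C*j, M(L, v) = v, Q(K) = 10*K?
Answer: 33590955/146828 ≈ 228.78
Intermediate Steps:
f = 4136 (f = -2 + (3318 - 10*(-82)) = -2 + (3318 - 1*(-820)) = -2 + (3318 + 820) = -2 + 4138 = 4136)
26634/f - 15786/F(M(3, -1), 71) = 26634/4136 - 15786/(71*(-1)) = 26634*(1/4136) - 15786/(-71) = 13317/2068 - 15786*(-1/71) = 13317/2068 + 15786/71 = 33590955/146828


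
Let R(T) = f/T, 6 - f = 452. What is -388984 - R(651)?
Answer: -253228138/651 ≈ -3.8898e+5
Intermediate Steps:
f = -446 (f = 6 - 1*452 = 6 - 452 = -446)
R(T) = -446/T
-388984 - R(651) = -388984 - (-446)/651 = -388984 - 1*(-446/651) = -388984 + 446/651 = -253228138/651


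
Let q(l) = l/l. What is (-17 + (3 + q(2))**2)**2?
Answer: 1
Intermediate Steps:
q(l) = 1
(-17 + (3 + q(2))**2)**2 = (-17 + (3 + 1)**2)**2 = (-17 + 4**2)**2 = (-17 + 16)**2 = (-1)**2 = 1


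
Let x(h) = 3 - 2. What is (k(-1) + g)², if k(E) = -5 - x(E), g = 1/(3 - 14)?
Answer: 4489/121 ≈ 37.099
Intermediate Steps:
x(h) = 1
g = -1/11 (g = 1/(-11) = -1/11 ≈ -0.090909)
k(E) = -6 (k(E) = -5 - 1*1 = -5 - 1 = -6)
(k(-1) + g)² = (-6 - 1/11)² = (-67/11)² = 4489/121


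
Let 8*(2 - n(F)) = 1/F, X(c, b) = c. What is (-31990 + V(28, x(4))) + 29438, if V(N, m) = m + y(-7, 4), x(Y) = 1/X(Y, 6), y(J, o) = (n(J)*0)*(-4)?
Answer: -10207/4 ≈ -2551.8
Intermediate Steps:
n(F) = 2 - 1/(8*F)
y(J, o) = 0 (y(J, o) = ((2 - 1/(8*J))*0)*(-4) = 0*(-4) = 0)
x(Y) = 1/Y
V(N, m) = m (V(N, m) = m + 0 = m)
(-31990 + V(28, x(4))) + 29438 = (-31990 + 1/4) + 29438 = -127959/4 + 29438 = -10207/4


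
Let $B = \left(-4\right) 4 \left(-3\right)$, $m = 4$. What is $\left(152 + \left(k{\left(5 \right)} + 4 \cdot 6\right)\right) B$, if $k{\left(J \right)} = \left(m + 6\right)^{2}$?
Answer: $13248$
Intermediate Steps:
$k{\left(J \right)} = 100$ ($k{\left(J \right)} = \left(4 + 6\right)^{2} = 10^{2} = 100$)
$B = 48$ ($B = \left(-16\right) \left(-3\right) = 48$)
$\left(152 + \left(k{\left(5 \right)} + 4 \cdot 6\right)\right) B = \left(152 + \left(100 + 4 \cdot 6\right)\right) 48 = \left(152 + \left(100 + 24\right)\right) 48 = \left(152 + 124\right) 48 = 276 \cdot 48 = 13248$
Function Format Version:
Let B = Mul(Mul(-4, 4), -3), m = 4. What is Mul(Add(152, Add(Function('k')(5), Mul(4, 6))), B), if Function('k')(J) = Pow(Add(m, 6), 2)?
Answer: 13248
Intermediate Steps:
Function('k')(J) = 100 (Function('k')(J) = Pow(Add(4, 6), 2) = Pow(10, 2) = 100)
B = 48 (B = Mul(-16, -3) = 48)
Mul(Add(152, Add(Function('k')(5), Mul(4, 6))), B) = Mul(Add(152, Add(100, Mul(4, 6))), 48) = Mul(Add(152, Add(100, 24)), 48) = Mul(Add(152, 124), 48) = Mul(276, 48) = 13248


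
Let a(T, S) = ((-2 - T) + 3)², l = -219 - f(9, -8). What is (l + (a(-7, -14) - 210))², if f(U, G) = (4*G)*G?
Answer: 385641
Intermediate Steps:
f(U, G) = 4*G²
l = -475 (l = -219 - 4*(-8)² = -219 - 4*64 = -219 - 1*256 = -219 - 256 = -475)
a(T, S) = (1 - T)²
(l + (a(-7, -14) - 210))² = (-475 + ((-1 - 7)² - 210))² = (-475 + ((-8)² - 210))² = (-475 + (64 - 210))² = (-475 - 146)² = (-621)² = 385641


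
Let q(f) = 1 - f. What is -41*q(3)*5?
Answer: 410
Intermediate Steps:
-41*q(3)*5 = -41*(1 - 1*3)*5 = -41*(1 - 3)*5 = -41*(-2)*5 = 82*5 = 410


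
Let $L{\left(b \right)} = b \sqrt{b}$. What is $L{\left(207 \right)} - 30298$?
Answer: $-30298 + 621 \sqrt{23} \approx -27320.0$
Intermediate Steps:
$L{\left(b \right)} = b^{\frac{3}{2}}$
$L{\left(207 \right)} - 30298 = 207^{\frac{3}{2}} - 30298 = 621 \sqrt{23} - 30298 = -30298 + 621 \sqrt{23}$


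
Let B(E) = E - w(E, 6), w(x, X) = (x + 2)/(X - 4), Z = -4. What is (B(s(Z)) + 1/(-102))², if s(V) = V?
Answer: 94249/10404 ≈ 9.0589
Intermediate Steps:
w(x, X) = (2 + x)/(-4 + X)
B(E) = -1 + E/2 (B(E) = E - (2 + E)/(-4 + 6) = E - (2 + E)/2 = E - (1 + E/2) = E + (-1 - E/2) = -1 + E/2)
(B(s(Z)) + 1/(-102))² = ((-1 + (½)*(-4)) + 1/(-102))² = ((-1 - 2) - 1/102)² = (-3 - 1/102)² = (-307/102)² = 94249/10404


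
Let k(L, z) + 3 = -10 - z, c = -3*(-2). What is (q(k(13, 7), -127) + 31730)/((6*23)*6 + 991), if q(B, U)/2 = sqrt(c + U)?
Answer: 31730/1819 + 22*I/1819 ≈ 17.444 + 0.012095*I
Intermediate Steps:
c = 6
k(L, z) = -13 - z (k(L, z) = -3 + (-10 - z) = -13 - z)
q(B, U) = 2*sqrt(6 + U)
(q(k(13, 7), -127) + 31730)/((6*23)*6 + 991) = (2*sqrt(6 - 127) + 31730)/((6*23)*6 + 991) = (2*sqrt(-121) + 31730)/(138*6 + 991) = (2*(11*I) + 31730)/(828 + 991) = (22*I + 31730)/1819 = (31730 + 22*I)*(1/1819) = 31730/1819 + 22*I/1819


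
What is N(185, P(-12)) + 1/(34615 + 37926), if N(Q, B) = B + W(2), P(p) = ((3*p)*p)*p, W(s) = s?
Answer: -375907461/72541 ≈ -5182.0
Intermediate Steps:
P(p) = 3*p**3 (P(p) = (3*p**2)*p = 3*p**3)
N(Q, B) = 2 + B (N(Q, B) = B + 2 = 2 + B)
N(185, P(-12)) + 1/(34615 + 37926) = (2 + 3*(-12)**3) + 1/(34615 + 37926) = (2 + 3*(-1728)) + 1/72541 = (2 - 5184) + 1/72541 = -5182 + 1/72541 = -375907461/72541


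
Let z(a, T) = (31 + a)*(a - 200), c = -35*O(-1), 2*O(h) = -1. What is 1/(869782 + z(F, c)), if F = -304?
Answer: 1/1007374 ≈ 9.9268e-7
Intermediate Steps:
O(h) = -½ (O(h) = (½)*(-1) = -½)
c = 35/2 (c = -35*(-½) = 35/2 ≈ 17.500)
z(a, T) = (-200 + a)*(31 + a) (z(a, T) = (31 + a)*(-200 + a) = (-200 + a)*(31 + a))
1/(869782 + z(F, c)) = 1/(869782 + (-6200 + (-304)² - 169*(-304))) = 1/(869782 + (-6200 + 92416 + 51376)) = 1/(869782 + 137592) = 1/1007374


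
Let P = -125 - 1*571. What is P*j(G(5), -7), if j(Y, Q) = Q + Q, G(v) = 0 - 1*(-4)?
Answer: 9744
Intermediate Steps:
G(v) = 4 (G(v) = 0 + 4 = 4)
j(Y, Q) = 2*Q
P = -696 (P = -125 - 571 = -696)
P*j(G(5), -7) = -1392*(-7) = -696*(-14) = 9744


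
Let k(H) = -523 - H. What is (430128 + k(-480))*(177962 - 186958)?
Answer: -3869044660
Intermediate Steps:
(430128 + k(-480))*(177962 - 186958) = (430128 + (-523 - 1*(-480)))*(177962 - 186958) = (430128 + (-523 + 480))*(-8996) = (430128 - 43)*(-8996) = 430085*(-8996) = -3869044660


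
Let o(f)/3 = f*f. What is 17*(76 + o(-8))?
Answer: 4556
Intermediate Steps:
o(f) = 3*f² (o(f) = 3*(f*f) = 3*f²)
17*(76 + o(-8)) = 17*(76 + 3*(-8)²) = 17*(76 + 3*64) = 17*(76 + 192) = 17*268 = 4556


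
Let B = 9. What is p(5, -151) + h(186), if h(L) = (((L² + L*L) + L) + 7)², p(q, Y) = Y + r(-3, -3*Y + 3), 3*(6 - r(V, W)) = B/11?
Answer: 52957058877/11 ≈ 4.8143e+9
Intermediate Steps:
r(V, W) = 63/11 (r(V, W) = 6 - 3/11 = 63/11)
p(q, Y) = 63/11 + Y (p(q, Y) = Y + 63/11 = 63/11 + Y)
h(L) = (7 + L + 2*L²)² (h(L) = (((L² + L²) + L) + 7)² = ((2*L² + L) + 7)² = ((L + 2*L²) + 7)² = (7 + L + 2*L²)²)
p(5, -151) + h(186) = (63/11 - 151) + (7 + 186 + 2*186²)² = -1598/11 + (7 + 186 + 2*34596)² = -1598/11 + (7 + 186 + 69192)² = -1598/11 + 69385² = -1598/11 + 4814278225 = 52957058877/11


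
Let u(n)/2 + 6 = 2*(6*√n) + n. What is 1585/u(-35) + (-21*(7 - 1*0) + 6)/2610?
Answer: -14292181/2923635 - 9510*I*√35/6721 ≈ -4.8885 - 8.3711*I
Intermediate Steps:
u(n) = -12 + 2*n + 24*√n (u(n) = -12 + 2*(2*(6*√n) + n) = -12 + 2*(12*√n + n) = -12 + 2*(n + 12*√n) = -12 + (2*n + 24*√n) = -12 + 2*n + 24*√n)
1585/u(-35) + (-21*(7 - 1*0) + 6)/2610 = 1585/(-12 + 2*(-35) + 24*√(-35)) + (-21*(7 - 1*0) + 6)/2610 = 1585/(-12 - 70 + 24*(I*√35)) + (-21*(7 + 0) + 6)*(1/2610) = 1585/(-12 - 70 + 24*I*√35) + (-21*7 + 6)*(1/2610) = 1585/(-82 + 24*I*√35) + (-147 + 6)*(1/2610) = 1585/(-82 + 24*I*√35) - 141*1/2610 = 1585/(-82 + 24*I*√35) - 47/870 = -47/870 + 1585/(-82 + 24*I*√35)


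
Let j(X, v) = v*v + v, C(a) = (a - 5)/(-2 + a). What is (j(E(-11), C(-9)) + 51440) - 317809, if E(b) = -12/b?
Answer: -32230299/121 ≈ -2.6637e+5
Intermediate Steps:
C(a) = (-5 + a)/(-2 + a)
j(X, v) = v + v² (j(X, v) = v² + v = v + v²)
(j(E(-11), C(-9)) + 51440) - 317809 = (((-5 - 9)/(-2 - 9))*(1 + (-5 - 9)/(-2 - 9)) + 51440) - 317809 = ((-14/(-11))*(1 - 14/(-11)) + 51440) - 317809 = ((-1/11*(-14))*(1 - 1/11*(-14)) + 51440) - 317809 = (14*(1 + 14/11)/11 + 51440) - 317809 = ((14/11)*(25/11) + 51440) - 317809 = (350/121 + 51440) - 317809 = 6224590/121 - 317809 = -32230299/121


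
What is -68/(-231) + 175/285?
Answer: 1329/1463 ≈ 0.90841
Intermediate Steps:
-68/(-231) + 175/285 = -68*(-1/231) + 175*(1/285) = 68/231 + 35/57 = 1329/1463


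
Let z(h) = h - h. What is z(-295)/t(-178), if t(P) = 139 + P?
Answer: 0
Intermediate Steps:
z(h) = 0
z(-295)/t(-178) = 0/(139 - 178) = 0/(-39) = 0*(-1/39) = 0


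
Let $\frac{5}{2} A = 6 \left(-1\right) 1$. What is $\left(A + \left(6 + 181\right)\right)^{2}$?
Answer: $\frac{851929}{25} \approx 34077.0$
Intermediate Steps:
$A = - \frac{12}{5}$ ($A = \frac{2 \cdot 6 \left(-1\right) 1}{5} = \frac{2 \left(\left(-6\right) 1\right)}{5} = \frac{2}{5} \left(-6\right) = - \frac{12}{5} \approx -2.4$)
$\left(A + \left(6 + 181\right)\right)^{2} = \left(- \frac{12}{5} + \left(6 + 181\right)\right)^{2} = \left(- \frac{12}{5} + 187\right)^{2} = \left(\frac{923}{5}\right)^{2} = \frac{851929}{25}$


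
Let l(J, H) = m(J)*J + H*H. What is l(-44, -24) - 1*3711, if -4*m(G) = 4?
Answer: -3091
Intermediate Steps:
m(G) = -1 (m(G) = -¼*4 = -1)
l(J, H) = H² - J (l(J, H) = -J + H*H = -J + H² = H² - J)
l(-44, -24) - 1*3711 = ((-24)² - 1*(-44)) - 1*3711 = (576 + 44) - 3711 = 620 - 3711 = -3091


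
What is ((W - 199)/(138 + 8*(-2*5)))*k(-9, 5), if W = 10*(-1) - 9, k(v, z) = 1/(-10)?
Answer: 109/290 ≈ 0.37586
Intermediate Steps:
k(v, z) = -⅒
W = -19 (W = -10 - 9 = -19)
((W - 199)/(138 + 8*(-2*5)))*k(-9, 5) = ((-19 - 199)/(138 + 8*(-2*5)))*(-⅒) = -218/(138 + 8*(-10))*(-⅒) = -218/(138 - 80)*(-⅒) = -218/58*(-⅒) = -218*1/58*(-⅒) = -109/29*(-⅒) = 109/290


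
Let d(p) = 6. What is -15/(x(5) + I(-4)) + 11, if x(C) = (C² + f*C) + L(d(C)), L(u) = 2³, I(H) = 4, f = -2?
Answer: 94/9 ≈ 10.444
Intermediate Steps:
L(u) = 8
x(C) = 8 + C² - 2*C (x(C) = (C² - 2*C) + 8 = 8 + C² - 2*C)
-15/(x(5) + I(-4)) + 11 = -15/((8 + 5² - 2*5) + 4) + 11 = -15/((8 + 25 - 10) + 4) + 11 = -15/(23 + 4) + 11 = -15/27 + 11 = -15*1/27 + 11 = -5/9 + 11 = 94/9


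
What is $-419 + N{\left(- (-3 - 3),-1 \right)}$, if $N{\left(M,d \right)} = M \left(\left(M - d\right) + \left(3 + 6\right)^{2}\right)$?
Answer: $109$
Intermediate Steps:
$N{\left(M,d \right)} = M \left(81 + M - d\right)$ ($N{\left(M,d \right)} = M \left(\left(M - d\right) + 9^{2}\right) = M \left(\left(M - d\right) + 81\right) = M \left(81 + M - d\right)$)
$-419 + N{\left(- (-3 - 3),-1 \right)} = -419 + - (-3 - 3) \left(81 - \left(-3 - 3\right) - -1\right) = -419 + \left(-1\right) \left(-6\right) \left(81 - -6 + 1\right) = -419 + 6 \left(81 + 6 + 1\right) = -419 + 6 \cdot 88 = -419 + 528 = 109$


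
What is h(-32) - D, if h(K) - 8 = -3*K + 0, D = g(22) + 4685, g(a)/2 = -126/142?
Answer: -325125/71 ≈ -4579.2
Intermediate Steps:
g(a) = -126/71 (g(a) = 2*(-126/142) = 2*(-126*1/142) = 2*(-63/71) = -126/71)
D = 332509/71 (D = -126/71 + 4685 = 332509/71 ≈ 4683.2)
h(K) = 8 - 3*K (h(K) = 8 + (-3*K + 0) = 8 - 3*K)
h(-32) - D = (8 - 3*(-32)) - 1*332509/71 = (8 + 96) - 332509/71 = 104 - 332509/71 = -325125/71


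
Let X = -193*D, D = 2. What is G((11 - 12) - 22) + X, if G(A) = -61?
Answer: -447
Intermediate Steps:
X = -386 (X = -193*2 = -386)
G((11 - 12) - 22) + X = -61 - 386 = -447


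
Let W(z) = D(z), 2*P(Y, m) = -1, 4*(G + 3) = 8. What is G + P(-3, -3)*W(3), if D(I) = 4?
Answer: -3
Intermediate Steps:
G = -1 (G = -3 + (¼)*8 = -3 + 2 = -1)
P(Y, m) = -½ (P(Y, m) = (½)*(-1) = -½)
W(z) = 4
G + P(-3, -3)*W(3) = -1 - ½*4 = -1 - 2 = -3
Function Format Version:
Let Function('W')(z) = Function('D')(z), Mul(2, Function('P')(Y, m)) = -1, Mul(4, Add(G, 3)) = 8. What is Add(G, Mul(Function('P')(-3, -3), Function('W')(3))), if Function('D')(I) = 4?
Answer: -3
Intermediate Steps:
G = -1 (G = Add(-3, Mul(Rational(1, 4), 8)) = Add(-3, 2) = -1)
Function('P')(Y, m) = Rational(-1, 2) (Function('P')(Y, m) = Mul(Rational(1, 2), -1) = Rational(-1, 2))
Function('W')(z) = 4
Add(G, Mul(Function('P')(-3, -3), Function('W')(3))) = Add(-1, Mul(Rational(-1, 2), 4)) = Add(-1, -2) = -3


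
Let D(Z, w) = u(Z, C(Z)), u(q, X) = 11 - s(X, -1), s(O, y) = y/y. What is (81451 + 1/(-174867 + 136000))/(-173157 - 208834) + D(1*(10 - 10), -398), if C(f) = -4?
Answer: 145302685954/14846844197 ≈ 9.7868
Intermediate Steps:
s(O, y) = 1
u(q, X) = 10 (u(q, X) = 11 - 1*1 = 11 - 1 = 10)
D(Z, w) = 10
(81451 + 1/(-174867 + 136000))/(-173157 - 208834) + D(1*(10 - 10), -398) = (81451 + 1/(-174867 + 136000))/(-173157 - 208834) + 10 = (81451 + 1/(-38867))/(-381991) + 10 = (81451 - 1/38867)*(-1/381991) + 10 = (3165756016/38867)*(-1/381991) + 10 = -3165756016/14846844197 + 10 = 145302685954/14846844197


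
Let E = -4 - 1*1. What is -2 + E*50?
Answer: -252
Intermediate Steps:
E = -5 (E = -4 - 1 = -5)
-2 + E*50 = -2 - 5*50 = -2 - 250 = -252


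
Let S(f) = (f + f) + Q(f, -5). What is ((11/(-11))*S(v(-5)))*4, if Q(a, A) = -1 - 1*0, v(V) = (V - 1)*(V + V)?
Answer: -476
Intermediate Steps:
v(V) = 2*V*(-1 + V) (v(V) = (-1 + V)*(2*V) = 2*V*(-1 + V))
Q(a, A) = -1 (Q(a, A) = -1 + 0 = -1)
S(f) = -1 + 2*f (S(f) = (f + f) - 1 = 2*f - 1 = -1 + 2*f)
((11/(-11))*S(v(-5)))*4 = ((11/(-11))*(-1 + 2*(2*(-5)*(-1 - 5))))*4 = ((11*(-1/11))*(-1 + 2*(2*(-5)*(-6))))*4 = -(-1 + 2*60)*4 = -(-1 + 120)*4 = -1*119*4 = -119*4 = -476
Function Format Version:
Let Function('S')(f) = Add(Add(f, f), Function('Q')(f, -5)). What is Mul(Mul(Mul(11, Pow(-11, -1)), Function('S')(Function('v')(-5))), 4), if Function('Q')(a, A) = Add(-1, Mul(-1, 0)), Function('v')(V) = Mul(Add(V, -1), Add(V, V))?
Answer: -476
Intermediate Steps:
Function('v')(V) = Mul(2, V, Add(-1, V)) (Function('v')(V) = Mul(Add(-1, V), Mul(2, V)) = Mul(2, V, Add(-1, V)))
Function('Q')(a, A) = -1 (Function('Q')(a, A) = Add(-1, 0) = -1)
Function('S')(f) = Add(-1, Mul(2, f)) (Function('S')(f) = Add(Add(f, f), -1) = Add(Mul(2, f), -1) = Add(-1, Mul(2, f)))
Mul(Mul(Mul(11, Pow(-11, -1)), Function('S')(Function('v')(-5))), 4) = Mul(Mul(Mul(11, Pow(-11, -1)), Add(-1, Mul(2, Mul(2, -5, Add(-1, -5))))), 4) = Mul(Mul(Mul(11, Rational(-1, 11)), Add(-1, Mul(2, Mul(2, -5, -6)))), 4) = Mul(Mul(-1, Add(-1, Mul(2, 60))), 4) = Mul(Mul(-1, Add(-1, 120)), 4) = Mul(Mul(-1, 119), 4) = Mul(-119, 4) = -476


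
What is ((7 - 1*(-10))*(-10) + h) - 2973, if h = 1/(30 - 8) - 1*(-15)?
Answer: -68815/22 ≈ -3128.0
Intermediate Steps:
h = 331/22 (h = 1/22 + 15 = 331/22 ≈ 15.045)
((7 - 1*(-10))*(-10) + h) - 2973 = ((7 - 1*(-10))*(-10) + 331/22) - 2973 = ((7 + 10)*(-10) + 331/22) - 2973 = (17*(-10) + 331/22) - 2973 = (-170 + 331/22) - 2973 = -3409/22 - 2973 = -68815/22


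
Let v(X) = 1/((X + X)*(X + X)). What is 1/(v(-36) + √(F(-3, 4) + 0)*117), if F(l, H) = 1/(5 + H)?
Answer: 5184/202177 ≈ 0.025641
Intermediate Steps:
v(X) = 1/(4*X²) (v(X) = 1/((2*X)*(2*X)) = 1/(4*X²))
1/(v(-36) + √(F(-3, 4) + 0)*117) = 1/((¼)/(-36)² + √(1/(5 + 4) + 0)*117) = 1/((¼)*(1/1296) + √(1/9 + 0)*117) = 1/(1/5184 + √(⅑ + 0)*117) = 1/(1/5184 + √(⅑)*117) = 1/(1/5184 + (⅓)*117) = 1/(1/5184 + 39) = 1/(202177/5184) = 5184/202177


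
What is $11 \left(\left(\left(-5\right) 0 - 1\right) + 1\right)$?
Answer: $0$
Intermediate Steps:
$11 \left(\left(\left(-5\right) 0 - 1\right) + 1\right) = 11 \left(\left(0 - 1\right) + 1\right) = 11 \left(-1 + 1\right) = 11 \cdot 0 = 0$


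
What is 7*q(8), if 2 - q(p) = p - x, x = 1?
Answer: -35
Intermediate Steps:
q(p) = 3 - p (q(p) = 2 - (p - 1*1) = 2 - (p - 1) = 2 - (-1 + p) = 2 + (1 - p) = 3 - p)
7*q(8) = 7*(3 - 1*8) = 7*(3 - 8) = 7*(-5) = -35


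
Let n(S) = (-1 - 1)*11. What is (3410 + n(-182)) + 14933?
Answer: 18321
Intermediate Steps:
n(S) = -22 (n(S) = -2*11 = -22)
(3410 + n(-182)) + 14933 = (3410 - 22) + 14933 = 3388 + 14933 = 18321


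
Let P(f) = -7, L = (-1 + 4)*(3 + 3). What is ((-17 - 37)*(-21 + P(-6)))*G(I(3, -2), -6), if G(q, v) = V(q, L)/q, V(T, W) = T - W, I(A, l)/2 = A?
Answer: -3024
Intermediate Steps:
I(A, l) = 2*A
L = 18 (L = 3*6 = 18)
G(q, v) = (-18 + q)/q (G(q, v) = (q - 1*18)/q = (q - 18)/q = (-18 + q)/q)
((-17 - 37)*(-21 + P(-6)))*G(I(3, -2), -6) = ((-17 - 37)*(-21 - 7))*((-18 + 2*3)/((2*3))) = (-54*(-28))*((-18 + 6)/6) = 1512*((⅙)*(-12)) = 1512*(-2) = -3024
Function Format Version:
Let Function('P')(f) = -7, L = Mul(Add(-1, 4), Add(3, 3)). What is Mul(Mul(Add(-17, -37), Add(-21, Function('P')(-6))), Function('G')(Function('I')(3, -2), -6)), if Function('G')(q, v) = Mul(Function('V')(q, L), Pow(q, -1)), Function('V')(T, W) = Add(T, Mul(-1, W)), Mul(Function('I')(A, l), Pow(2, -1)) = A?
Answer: -3024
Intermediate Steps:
Function('I')(A, l) = Mul(2, A)
L = 18 (L = Mul(3, 6) = 18)
Function('G')(q, v) = Mul(Pow(q, -1), Add(-18, q)) (Function('G')(q, v) = Mul(Add(q, Mul(-1, 18)), Pow(q, -1)) = Mul(Add(q, -18), Pow(q, -1)) = Mul(Add(-18, q), Pow(q, -1)) = Mul(Pow(q, -1), Add(-18, q)))
Mul(Mul(Add(-17, -37), Add(-21, Function('P')(-6))), Function('G')(Function('I')(3, -2), -6)) = Mul(Mul(Add(-17, -37), Add(-21, -7)), Mul(Pow(Mul(2, 3), -1), Add(-18, Mul(2, 3)))) = Mul(Mul(-54, -28), Mul(Pow(6, -1), Add(-18, 6))) = Mul(1512, Mul(Rational(1, 6), -12)) = Mul(1512, -2) = -3024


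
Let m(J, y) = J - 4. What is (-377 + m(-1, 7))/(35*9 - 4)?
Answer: -382/311 ≈ -1.2283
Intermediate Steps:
m(J, y) = -4 + J
(-377 + m(-1, 7))/(35*9 - 4) = (-377 + (-4 - 1))/(35*9 - 4) = (-377 - 5)/(315 - 4) = -382/311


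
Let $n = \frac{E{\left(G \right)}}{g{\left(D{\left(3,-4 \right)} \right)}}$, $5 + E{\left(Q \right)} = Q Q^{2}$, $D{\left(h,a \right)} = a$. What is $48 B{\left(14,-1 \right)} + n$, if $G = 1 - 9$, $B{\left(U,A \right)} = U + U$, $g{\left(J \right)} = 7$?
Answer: $\frac{8891}{7} \approx 1270.1$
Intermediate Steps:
$B{\left(U,A \right)} = 2 U$
$G = -8$ ($G = 1 - 9 = -8$)
$E{\left(Q \right)} = -5 + Q^{3}$ ($E{\left(Q \right)} = -5 + Q Q^{2} = -5 + Q^{3}$)
$n = - \frac{517}{7}$ ($n = \frac{-5 + \left(-8\right)^{3}}{7} = \left(-5 - 512\right) \frac{1}{7} = \left(-517\right) \frac{1}{7} = - \frac{517}{7} \approx -73.857$)
$48 B{\left(14,-1 \right)} + n = 48 \cdot 2 \cdot 14 - \frac{517}{7} = 48 \cdot 28 - \frac{517}{7} = 1344 - \frac{517}{7} = \frac{8891}{7}$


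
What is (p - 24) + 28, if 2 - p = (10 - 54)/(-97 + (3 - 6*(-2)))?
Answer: 224/41 ≈ 5.4634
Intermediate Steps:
p = 60/41 (p = 2 - (10 - 54)/(-97 + (3 - 6*(-2))) = 2 - (-44)/(-97 + (3 + 12)) = 2 - (-44)/(-97 + 15) = 2 - (-44)/(-82) = 2 - (-44)*(-1)/82 = 2 - 1*22/41 = 2 - 22/41 = 60/41 ≈ 1.4634)
(p - 24) + 28 = (60/41 - 24) + 28 = -924/41 + 28 = 224/41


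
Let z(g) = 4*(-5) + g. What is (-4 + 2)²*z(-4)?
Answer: -96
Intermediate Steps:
z(g) = -20 + g
(-4 + 2)²*z(-4) = (-4 + 2)²*(-20 - 4) = (-2)²*(-24) = 4*(-24) = -96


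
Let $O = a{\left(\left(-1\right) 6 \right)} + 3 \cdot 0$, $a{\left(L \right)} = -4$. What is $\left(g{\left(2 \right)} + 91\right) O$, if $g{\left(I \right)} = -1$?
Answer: $-360$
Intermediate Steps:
$O = -4$ ($O = -4 + 3 \cdot 0 = -4 + 0 = -4$)
$\left(g{\left(2 \right)} + 91\right) O = \left(-1 + 91\right) \left(-4\right) = 90 \left(-4\right) = -360$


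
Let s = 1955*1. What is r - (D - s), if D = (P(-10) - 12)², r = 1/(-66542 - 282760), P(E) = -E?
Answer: 681488201/349302 ≈ 1951.0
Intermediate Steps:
s = 1955
r = -1/349302 (r = 1/(-349302) = -1/349302 ≈ -2.8629e-6)
D = 4 (D = (-1*(-10) - 12)² = (10 - 12)² = (-2)² = 4)
r - (D - s) = -1/349302 - (4 - 1*1955) = -1/349302 - (4 - 1955) = -1/349302 - 1*(-1951) = -1/349302 + 1951 = 681488201/349302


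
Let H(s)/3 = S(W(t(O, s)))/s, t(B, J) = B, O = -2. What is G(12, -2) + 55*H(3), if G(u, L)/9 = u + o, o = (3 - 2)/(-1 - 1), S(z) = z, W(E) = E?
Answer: -13/2 ≈ -6.5000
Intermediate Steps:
o = -½ (o = 1/(-2) = 1*(-½) = -½ ≈ -0.50000)
H(s) = -6/s (H(s) = 3*(-2/s) = -6/s)
G(u, L) = -9/2 + 9*u (G(u, L) = 9*(u - ½) = 9*(-½ + u) = -9/2 + 9*u)
G(12, -2) + 55*H(3) = (-9/2 + 9*12) + 55*(-6/3) = (-9/2 + 108) + 55*(-6*⅓) = 207/2 + 55*(-2) = 207/2 - 110 = -13/2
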